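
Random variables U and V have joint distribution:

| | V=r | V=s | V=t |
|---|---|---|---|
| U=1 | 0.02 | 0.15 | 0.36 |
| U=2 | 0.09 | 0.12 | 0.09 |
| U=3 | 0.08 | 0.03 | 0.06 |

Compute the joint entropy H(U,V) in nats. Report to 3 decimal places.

1.895 nats

H(U,V) = −Σ p(x,y)·ln p(x,y) over all 9 cells.
  cell (1,r): −0.02·ln0.02 = 0.0782
  cell (1,s): −0.15·ln0.15 = 0.2846
  cell (1,t): −0.36·ln0.36 = 0.3678
  cell (2,r): −0.09·ln0.09 = 0.2167
  cell (2,s): −0.12·ln0.12 = 0.2544
  cell (2,t): −0.09·ln0.09 = 0.2167
  cell (3,r): −0.08·ln0.08 = 0.2021
  cell (3,s): −0.03·ln0.03 = 0.1052
  cell (3,t): −0.06·ln0.06 = 0.1688
Sum = 1.895 nats.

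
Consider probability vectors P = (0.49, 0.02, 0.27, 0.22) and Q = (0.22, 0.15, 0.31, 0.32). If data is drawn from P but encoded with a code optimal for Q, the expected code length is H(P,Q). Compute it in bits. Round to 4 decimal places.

H(P,Q) = −Σ p·log₂ q.
  −0.49·log₂(0.22) = 1.07037
  −0.02·log₂(0.15) = 0.05474
  −0.27·log₂(0.31) = 0.45621
  −0.22·log₂(0.32) = 0.36165
H(P,Q) = 1.9430 bits.

1.9430 bits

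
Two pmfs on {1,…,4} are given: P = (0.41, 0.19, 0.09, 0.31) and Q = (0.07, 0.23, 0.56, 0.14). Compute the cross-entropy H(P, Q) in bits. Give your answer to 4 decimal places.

H(P,Q) = −Σ p·log₂ q.
  −0.41·log₂(0.07) = 1.57297
  −0.19·log₂(0.23) = 0.40286
  −0.09·log₂(0.56) = 0.07529
  −0.31·log₂(0.14) = 0.87932
H(P,Q) = 2.9304 bits.

2.9304 bits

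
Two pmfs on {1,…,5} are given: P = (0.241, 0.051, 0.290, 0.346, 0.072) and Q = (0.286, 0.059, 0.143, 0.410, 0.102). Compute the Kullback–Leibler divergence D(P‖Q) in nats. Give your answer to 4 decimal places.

D(P‖Q) = Σ p·ln(p/q).
  0.241·ln(0.241/0.286) = -0.04126
  0.051·ln(0.051/0.059) = -0.00743
  0.290·ln(0.290/0.143) = 0.20504
  0.346·ln(0.346/0.410) = -0.05872
  0.072·ln(0.072/0.102) = -0.02508
D(P‖Q) = 0.0726 nats.

0.0726 nats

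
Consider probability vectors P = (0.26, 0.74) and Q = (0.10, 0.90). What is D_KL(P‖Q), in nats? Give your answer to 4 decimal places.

0.1036 nats

D(P‖Q) = Σ p·ln(p/q).
  0.26·ln(0.26/0.10) = 0.24843
  0.74·ln(0.74/0.90) = -0.14485
D(P‖Q) = 0.1036 nats.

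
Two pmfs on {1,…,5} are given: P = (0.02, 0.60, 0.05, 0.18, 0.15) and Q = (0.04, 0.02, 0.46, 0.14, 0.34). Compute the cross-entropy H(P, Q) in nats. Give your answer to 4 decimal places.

2.9661 nats

H(P,Q) = −Σ p·ln q.
  −0.02·ln(0.04) = 0.06438
  −0.60·ln(0.02) = 2.34721
  −0.05·ln(0.46) = 0.03883
  −0.18·ln(0.14) = 0.35390
  −0.15·ln(0.34) = 0.16182
H(P,Q) = 2.9661 nats.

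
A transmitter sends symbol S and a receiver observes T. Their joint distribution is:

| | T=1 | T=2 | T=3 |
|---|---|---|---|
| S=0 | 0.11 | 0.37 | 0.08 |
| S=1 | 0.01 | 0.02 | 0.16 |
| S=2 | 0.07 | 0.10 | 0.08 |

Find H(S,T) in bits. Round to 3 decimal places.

2.667 bits

H(S,T) = −Σ p(x,y)·log₂ p(x,y) over all 9 cells.
  cell (0,1): −0.11·log₂0.11 = 0.3503
  cell (0,2): −0.37·log₂0.37 = 0.5307
  cell (0,3): −0.08·log₂0.08 = 0.2915
  cell (1,1): −0.01·log₂0.01 = 0.0664
  cell (1,2): −0.02·log₂0.02 = 0.1129
  cell (1,3): −0.16·log₂0.16 = 0.4230
  cell (2,1): −0.07·log₂0.07 = 0.2686
  cell (2,2): −0.10·log₂0.10 = 0.3322
  cell (2,3): −0.08·log₂0.08 = 0.2915
Sum = 2.667 bits.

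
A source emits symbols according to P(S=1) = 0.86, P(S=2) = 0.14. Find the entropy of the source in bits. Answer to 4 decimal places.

0.5842 bits

H(S) = −Σ p·log₂ p.
  −(0.86)·log₂(0.86) = 0.18713
  −(0.14)·log₂(0.14) = 0.39711
Sum: 0.18713 + 0.39711 = 0.5842 bits.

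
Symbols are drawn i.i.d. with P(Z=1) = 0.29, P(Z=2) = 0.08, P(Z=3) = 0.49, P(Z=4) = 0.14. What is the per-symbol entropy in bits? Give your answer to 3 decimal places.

1.711 bits

H(Z) = −Σ p·log₂ p.
  −(0.29)·log₂(0.29) = 0.5179
  −(0.08)·log₂(0.08) = 0.2915
  −(0.49)·log₂(0.49) = 0.5043
  −(0.14)·log₂(0.14) = 0.3971
Sum: 0.5179 + 0.2915 + 0.5043 + 0.3971 = 1.711 bits.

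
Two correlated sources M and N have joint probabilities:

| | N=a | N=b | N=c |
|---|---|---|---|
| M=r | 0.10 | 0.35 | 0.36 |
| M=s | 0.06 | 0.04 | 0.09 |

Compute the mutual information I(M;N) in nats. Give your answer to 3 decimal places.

Marginals: p(M) = (0.8100, 0.1900), p(N) = (0.1600, 0.3900, 0.4500).
I(M;N) = Σ p(x,y)·ln[p(x,y)/(p(x)p(y))].
  (r,a): 0.10·ln(0.7716) = -0.0259
  (r,b): 0.35·ln(1.1079) = 0.0359
  (r,c): 0.36·ln(0.9877) = -0.0045
  (s,a): 0.06·ln(1.9737) = 0.0408
  (s,b): 0.04·ln(0.5398) = -0.0247
  (s,c): 0.09·ln(1.0526) = 0.0046
Sum = 0.026 nats.

0.026 nats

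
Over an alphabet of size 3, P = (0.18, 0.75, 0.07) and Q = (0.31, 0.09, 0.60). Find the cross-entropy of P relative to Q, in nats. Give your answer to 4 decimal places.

H(P,Q) = −Σ p·ln q.
  −0.18·ln(0.31) = 0.21081
  −0.75·ln(0.09) = 1.80596
  −0.07·ln(0.60) = 0.03576
H(P,Q) = 2.0525 nats.

2.0525 nats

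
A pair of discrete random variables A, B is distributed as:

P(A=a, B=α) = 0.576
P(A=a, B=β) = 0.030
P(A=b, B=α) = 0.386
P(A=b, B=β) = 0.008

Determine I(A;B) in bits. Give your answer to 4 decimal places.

Marginals: p(A) = (0.6060, 0.3940), p(B) = (0.9620, 0.0380).
I(A;B) = Σ p(x,y)·log₂[p(x,y)/(p(x)p(y))].
  (a,α): 0.576·log₂(0.9880) = -0.01000
  (a,β): 0.030·log₂(1.3028) = 0.01145
  (b,α): 0.386·log₂(1.0184) = 0.01015
  (b,β): 0.008·log₂(0.5343) = -0.00723
Sum = 0.0044 bits.

0.0044 bits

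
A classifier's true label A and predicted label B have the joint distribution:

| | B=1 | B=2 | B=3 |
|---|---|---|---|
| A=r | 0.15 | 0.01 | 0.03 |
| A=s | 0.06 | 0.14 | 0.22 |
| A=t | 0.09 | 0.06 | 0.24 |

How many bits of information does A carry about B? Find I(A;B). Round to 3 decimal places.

0.209 bits

Marginals: p(A) = (0.1900, 0.4200, 0.3900), p(B) = (0.3000, 0.2100, 0.4900).
I(A;B) = Σ p(x,y)·log₂[p(x,y)/(p(x)p(y))].
  (r,1): 0.15·log₂(2.6316) = 0.2094
  (r,2): 0.01·log₂(0.2506) = -0.0200
  (r,3): 0.03·log₂(0.3222) = -0.0490
  (s,1): 0.06·log₂(0.4762) = -0.0642
  (s,2): 0.14·log₂(1.5873) = 0.0933
  (s,3): 0.22·log₂(1.0690) = 0.0212
  (t,1): 0.09·log₂(0.7692) = -0.0341
  (t,2): 0.06·log₂(0.7326) = -0.0269
  (t,3): 0.24·log₂(1.2559) = 0.0789
Sum = 0.209 bits.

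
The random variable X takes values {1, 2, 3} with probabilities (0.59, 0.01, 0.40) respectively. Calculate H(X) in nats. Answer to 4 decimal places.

H(X) = −Σ p·ln p.
  −(0.59)·ln(0.59) = 0.31130
  −(0.01)·ln(0.01) = 0.04605
  −(0.40)·ln(0.40) = 0.36652
Sum: 0.31130 + 0.04605 + 0.36652 = 0.7239 nats.

0.7239 nats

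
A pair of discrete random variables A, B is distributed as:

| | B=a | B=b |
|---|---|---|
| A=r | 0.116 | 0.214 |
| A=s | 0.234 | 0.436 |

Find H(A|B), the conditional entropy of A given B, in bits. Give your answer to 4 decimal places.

0.9149 bits

Marginals: p(A) = (0.3300, 0.6700), p(B) = (0.3500, 0.6500).
H(A|B) = Σ p(B) · H(A|B=·).
  B=a: p=0.3500, H(A|B=a) = 0.9164
  B=b: p=0.6500, H(A|B=b) = 0.9141
Weighted sum = 0.9149 bits.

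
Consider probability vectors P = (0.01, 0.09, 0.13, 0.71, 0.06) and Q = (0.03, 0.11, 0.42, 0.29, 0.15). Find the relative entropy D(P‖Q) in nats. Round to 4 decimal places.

D(P‖Q) = Σ p·ln(p/q).
  0.01·ln(0.01/0.03) = -0.01099
  0.09·ln(0.09/0.11) = -0.01806
  0.13·ln(0.13/0.42) = -0.15245
  0.71·ln(0.71/0.29) = 0.63572
  0.06·ln(0.06/0.15) = -0.05498
D(P‖Q) = 0.3992 nats.

0.3992 nats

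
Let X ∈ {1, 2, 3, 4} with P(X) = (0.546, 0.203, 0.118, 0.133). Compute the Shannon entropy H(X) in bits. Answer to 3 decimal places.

1.695 bits

H(X) = −Σ p·log₂ p.
  −(0.546)·log₂(0.546) = 0.4767
  −(0.203)·log₂(0.203) = 0.4670
  −(0.118)·log₂(0.118) = 0.3638
  −(0.133)·log₂(0.133) = 0.3871
Sum: 0.4767 + 0.4670 + 0.3638 + 0.3871 = 1.695 bits.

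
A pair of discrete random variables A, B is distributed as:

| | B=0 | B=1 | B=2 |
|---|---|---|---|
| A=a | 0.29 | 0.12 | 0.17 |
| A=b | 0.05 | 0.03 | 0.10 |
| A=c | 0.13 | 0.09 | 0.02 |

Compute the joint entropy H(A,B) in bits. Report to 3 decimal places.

H(A,B) = −Σ p(x,y)·log₂ p(x,y) over all 9 cells.
  cell (a,0): −0.29·log₂0.29 = 0.5179
  cell (a,1): −0.12·log₂0.12 = 0.3671
  cell (a,2): −0.17·log₂0.17 = 0.4346
  cell (b,0): −0.05·log₂0.05 = 0.2161
  cell (b,1): −0.03·log₂0.03 = 0.1518
  cell (b,2): −0.10·log₂0.10 = 0.3322
  cell (c,0): −0.13·log₂0.13 = 0.3826
  cell (c,1): −0.09·log₂0.09 = 0.3127
  cell (c,2): −0.02·log₂0.02 = 0.1129
Sum = 2.828 bits.

2.828 bits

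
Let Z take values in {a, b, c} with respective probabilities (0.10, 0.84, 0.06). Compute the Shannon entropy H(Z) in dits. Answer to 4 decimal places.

0.2369 dits

H(Z) = −Σ p·log₁₀ p.
  −(0.10)·log₁₀(0.10) = 0.10000
  −(0.84)·log₁₀(0.84) = 0.06361
  −(0.06)·log₁₀(0.06) = 0.07331
Sum: 0.10000 + 0.06361 + 0.07331 = 0.2369 dits.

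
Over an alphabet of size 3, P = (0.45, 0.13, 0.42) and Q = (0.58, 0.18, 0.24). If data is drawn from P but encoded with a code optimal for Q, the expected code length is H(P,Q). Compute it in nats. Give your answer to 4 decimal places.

1.0674 nats

H(P,Q) = −Σ p·ln q.
  −0.45·ln(0.58) = 0.24513
  −0.13·ln(0.18) = 0.22292
  −0.42·ln(0.24) = 0.59939
H(P,Q) = 1.0674 nats.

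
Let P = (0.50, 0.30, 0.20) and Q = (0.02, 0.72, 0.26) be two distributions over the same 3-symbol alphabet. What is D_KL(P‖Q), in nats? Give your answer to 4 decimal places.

D(P‖Q) = Σ p·ln(p/q).
  0.50·ln(0.50/0.02) = 1.60944
  0.30·ln(0.30/0.72) = -0.26264
  0.20·ln(0.20/0.26) = -0.05247
D(P‖Q) = 1.2943 nats.

1.2943 nats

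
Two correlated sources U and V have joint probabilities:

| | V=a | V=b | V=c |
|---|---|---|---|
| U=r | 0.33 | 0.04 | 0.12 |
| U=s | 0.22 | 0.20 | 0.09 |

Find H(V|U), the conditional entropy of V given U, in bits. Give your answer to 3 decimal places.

Marginals: p(U) = (0.4900, 0.5100), p(V) = (0.5500, 0.2400, 0.2100).
H(V|U) = Σ p(U) · H(V|U=·).
  U=r: p=0.4900, H(V|U=r) = 1.1762
  U=s: p=0.5100, H(V|U=s) = 1.4945
Weighted sum = 1.339 bits.

1.339 bits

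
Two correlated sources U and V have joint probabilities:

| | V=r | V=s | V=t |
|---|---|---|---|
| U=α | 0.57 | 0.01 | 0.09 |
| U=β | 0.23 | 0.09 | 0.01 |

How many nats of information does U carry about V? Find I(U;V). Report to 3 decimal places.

0.089 nats

Marginals: p(U) = (0.6700, 0.3300), p(V) = (0.8000, 0.1000, 0.1000).
I(U;V) = Σ p(x,y)·ln[p(x,y)/(p(x)p(y))].
  (α,r): 0.57·ln(1.0634) = 0.0351
  (α,s): 0.01·ln(0.1493) = -0.0190
  (α,t): 0.09·ln(1.3433) = 0.0266
  (β,r): 0.23·ln(0.8712) = -0.0317
  (β,s): 0.09·ln(2.7273) = 0.0903
  (β,t): 0.01·ln(0.3030) = -0.0119
Sum = 0.089 nats.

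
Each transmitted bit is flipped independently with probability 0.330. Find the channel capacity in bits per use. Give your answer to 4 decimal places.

Binary symmetric channel: C = 1 − h₂(ε) where h₂ is the binary entropy function.
h₂(0.330) = −0.330·log₂0.330 − 0.670·log₂0.670 = 0.9149.
C = 1 − 0.9149 = 0.0851 bits per channel use.

0.0851 bits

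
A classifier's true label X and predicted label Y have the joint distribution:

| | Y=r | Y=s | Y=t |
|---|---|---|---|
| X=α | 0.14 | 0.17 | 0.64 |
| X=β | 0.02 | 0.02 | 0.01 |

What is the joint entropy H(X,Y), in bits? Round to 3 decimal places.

1.536 bits

H(X,Y) = −Σ p(x,y)·log₂ p(x,y) over all 6 cells.
  cell (α,r): −0.14·log₂0.14 = 0.3971
  cell (α,s): −0.17·log₂0.17 = 0.4346
  cell (α,t): −0.64·log₂0.64 = 0.4121
  cell (β,r): −0.02·log₂0.02 = 0.1129
  cell (β,s): −0.02·log₂0.02 = 0.1129
  cell (β,t): −0.01·log₂0.01 = 0.0664
Sum = 1.536 bits.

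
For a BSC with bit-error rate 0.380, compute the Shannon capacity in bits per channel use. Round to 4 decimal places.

0.0420 bits

Binary symmetric channel: C = 1 − h₂(ε) where h₂ is the binary entropy function.
h₂(0.380) = −0.380·log₂0.380 − 0.620·log₂0.620 = 0.9580.
C = 1 − 0.9580 = 0.0420 bits per channel use.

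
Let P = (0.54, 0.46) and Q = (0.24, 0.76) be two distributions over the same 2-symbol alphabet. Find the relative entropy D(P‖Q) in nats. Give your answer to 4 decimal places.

0.2069 nats

D(P‖Q) = Σ p·ln(p/q).
  0.54·ln(0.54/0.24) = 0.43790
  0.46·ln(0.46/0.76) = -0.23096
D(P‖Q) = 0.2069 nats.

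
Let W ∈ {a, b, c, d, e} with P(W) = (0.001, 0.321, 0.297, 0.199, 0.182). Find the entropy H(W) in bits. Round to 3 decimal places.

H(W) = −Σ p·log₂ p.
  −(0.001)·log₂(0.001) = 0.0100
  −(0.321)·log₂(0.321) = 0.5262
  −(0.297)·log₂(0.297) = 0.5202
  −(0.199)·log₂(0.199) = 0.4635
  −(0.182)·log₂(0.182) = 0.4474
Sum: 0.0100 + 0.5262 + 0.5202 + 0.4635 + 0.4474 = 1.967 bits.

1.967 bits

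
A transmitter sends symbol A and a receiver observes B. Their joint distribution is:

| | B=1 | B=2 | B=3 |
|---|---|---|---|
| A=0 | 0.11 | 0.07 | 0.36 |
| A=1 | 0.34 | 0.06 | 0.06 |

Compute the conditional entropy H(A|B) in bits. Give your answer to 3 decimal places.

0.739 bits

Marginals: p(A) = (0.5400, 0.4600), p(B) = (0.4500, 0.1300, 0.4200).
H(A|B) = Σ p(B) · H(A|B=·).
  B=1: p=0.4500, H(A|B=1) = 0.8024
  B=2: p=0.1300, H(A|B=2) = 0.9957
  B=3: p=0.4200, H(A|B=3) = 0.5917
Weighted sum = 0.739 bits.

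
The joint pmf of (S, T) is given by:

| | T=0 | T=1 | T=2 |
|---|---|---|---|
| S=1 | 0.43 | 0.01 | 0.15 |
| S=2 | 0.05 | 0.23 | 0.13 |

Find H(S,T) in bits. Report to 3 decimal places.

H(S,T) = −Σ p(x,y)·log₂ p(x,y) over all 6 cells.
  cell (1,0): −0.43·log₂0.43 = 0.5236
  cell (1,1): −0.01·log₂0.01 = 0.0664
  cell (1,2): −0.15·log₂0.15 = 0.4105
  cell (2,0): −0.05·log₂0.05 = 0.2161
  cell (2,1): −0.23·log₂0.23 = 0.4877
  cell (2,2): −0.13·log₂0.13 = 0.3826
Sum = 2.087 bits.

2.087 bits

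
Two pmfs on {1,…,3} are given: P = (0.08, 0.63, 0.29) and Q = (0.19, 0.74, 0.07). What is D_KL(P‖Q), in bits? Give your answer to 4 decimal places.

D(P‖Q) = Σ p·log₂(p/q).
  0.08·log₂(0.08/0.19) = -0.09983
  0.63·log₂(0.63/0.74) = -0.14627
  0.29·log₂(0.29/0.07) = 0.59468
D(P‖Q) = 0.3486 bits.

0.3486 bits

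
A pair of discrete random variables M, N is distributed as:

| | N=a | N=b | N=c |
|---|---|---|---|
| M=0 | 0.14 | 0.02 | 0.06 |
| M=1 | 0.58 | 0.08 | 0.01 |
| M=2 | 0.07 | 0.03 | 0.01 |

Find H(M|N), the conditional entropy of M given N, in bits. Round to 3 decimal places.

Marginals: p(M) = (0.2200, 0.6700, 0.1100), p(N) = (0.7900, 0.1300, 0.0800).
H(M|N) = Σ p(N) · H(M|N=·).
  N=a: p=0.7900, H(M|N=a) = 1.0795
  N=b: p=0.1300, H(M|N=b) = 1.3347
  N=c: p=0.0800, H(M|N=c) = 1.0613
Weighted sum = 1.111 bits.

1.111 bits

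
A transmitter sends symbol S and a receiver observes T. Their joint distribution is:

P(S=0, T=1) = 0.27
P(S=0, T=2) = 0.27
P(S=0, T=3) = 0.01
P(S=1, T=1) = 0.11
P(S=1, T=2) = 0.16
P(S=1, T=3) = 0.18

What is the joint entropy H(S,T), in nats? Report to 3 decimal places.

H(S,T) = −Σ p(x,y)·ln p(x,y) over all 6 cells.
  cell (0,1): −0.27·ln0.27 = 0.3535
  cell (0,2): −0.27·ln0.27 = 0.3535
  cell (0,3): −0.01·ln0.01 = 0.0461
  cell (1,1): −0.11·ln0.11 = 0.2428
  cell (1,2): −0.16·ln0.16 = 0.2932
  cell (1,3): −0.18·ln0.18 = 0.3087
Sum = 1.598 nats.

1.598 nats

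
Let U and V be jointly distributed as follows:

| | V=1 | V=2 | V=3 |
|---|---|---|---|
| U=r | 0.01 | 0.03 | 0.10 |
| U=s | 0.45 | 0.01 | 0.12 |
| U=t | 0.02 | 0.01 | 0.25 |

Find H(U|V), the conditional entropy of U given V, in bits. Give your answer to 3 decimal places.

0.945 bits

Marginals: p(U) = (0.1400, 0.5800, 0.2800), p(V) = (0.4800, 0.0500, 0.4700).
H(U|V) = Σ p(V) · H(U|V=·).
  V=1: p=0.4800, H(U|V=1) = 0.3947
  V=2: p=0.0500, H(U|V=2) = 1.3710
  V=3: p=0.4700, H(U|V=3) = 1.4623
Weighted sum = 0.945 bits.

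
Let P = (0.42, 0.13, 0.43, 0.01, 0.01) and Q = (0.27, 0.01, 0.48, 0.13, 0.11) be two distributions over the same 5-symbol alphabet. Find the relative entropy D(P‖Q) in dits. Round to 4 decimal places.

0.1833 dits

D(P‖Q) = Σ p·log₁₀(p/q).
  0.42·log₁₀(0.42/0.27) = 0.08059
  0.13·log₁₀(0.13/0.01) = 0.14481
  0.43·log₁₀(0.43/0.48) = -0.02054
  0.01·log₁₀(0.01/0.13) = -0.01114
  0.01·log₁₀(0.01/0.11) = -0.01041
D(P‖Q) = 0.1833 dits.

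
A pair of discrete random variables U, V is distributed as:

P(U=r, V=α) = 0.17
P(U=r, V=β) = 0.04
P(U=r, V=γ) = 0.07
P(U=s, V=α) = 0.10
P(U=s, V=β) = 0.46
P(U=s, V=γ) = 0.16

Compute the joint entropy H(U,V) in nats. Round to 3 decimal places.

1.497 nats

H(U,V) = −Σ p(x,y)·ln p(x,y) over all 6 cells.
  cell (r,α): −0.17·ln0.17 = 0.3012
  cell (r,β): −0.04·ln0.04 = 0.1288
  cell (r,γ): −0.07·ln0.07 = 0.1861
  cell (s,α): −0.10·ln0.10 = 0.2303
  cell (s,β): −0.46·ln0.46 = 0.3572
  cell (s,γ): −0.16·ln0.16 = 0.2932
Sum = 1.497 nats.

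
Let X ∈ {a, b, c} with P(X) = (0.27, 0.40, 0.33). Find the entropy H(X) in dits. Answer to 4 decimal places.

0.4716 dits

H(X) = −Σ p·log₁₀ p.
  −(0.27)·log₁₀(0.27) = 0.15353
  −(0.40)·log₁₀(0.40) = 0.15918
  −(0.33)·log₁₀(0.33) = 0.15889
Sum: 0.15353 + 0.15918 + 0.15889 = 0.4716 dits.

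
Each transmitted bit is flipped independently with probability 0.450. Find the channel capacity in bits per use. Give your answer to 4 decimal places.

Binary symmetric channel: C = 1 − h₂(ε) where h₂ is the binary entropy function.
h₂(0.450) = −0.450·log₂0.450 − 0.550·log₂0.550 = 0.9928.
C = 1 − 0.9928 = 0.0072 bits per channel use.

0.0072 bits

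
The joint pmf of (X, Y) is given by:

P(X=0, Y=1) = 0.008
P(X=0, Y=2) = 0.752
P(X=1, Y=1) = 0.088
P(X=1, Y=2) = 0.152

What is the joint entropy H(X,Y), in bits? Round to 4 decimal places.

H(X,Y) = −Σ p(x,y)·log₂ p(x,y) over all 4 cells.
  cell (0,1): −0.008·log₂0.008 = 0.05573
  cell (0,2): −0.752·log₂0.752 = 0.30922
  cell (1,1): −0.088·log₂0.088 = 0.30856
  cell (1,2): −0.152·log₂0.152 = 0.41311
Sum = 1.0866 bits.

1.0866 bits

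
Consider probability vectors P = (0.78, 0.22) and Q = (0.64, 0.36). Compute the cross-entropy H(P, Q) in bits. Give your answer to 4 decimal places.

0.8265 bits

H(P,Q) = −Σ p·log₂ q.
  −0.78·log₂(0.64) = 0.50221
  −0.22·log₂(0.36) = 0.32426
H(P,Q) = 0.8265 bits.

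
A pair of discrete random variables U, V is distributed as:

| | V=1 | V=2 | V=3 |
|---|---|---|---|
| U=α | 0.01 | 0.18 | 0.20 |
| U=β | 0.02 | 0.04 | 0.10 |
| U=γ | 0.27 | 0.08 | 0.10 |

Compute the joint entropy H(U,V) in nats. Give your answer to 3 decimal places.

H(U,V) = −Σ p(x,y)·ln p(x,y) over all 9 cells.
  cell (α,1): −0.01·ln0.01 = 0.0461
  cell (α,2): −0.18·ln0.18 = 0.3087
  cell (α,3): −0.20·ln0.20 = 0.3219
  cell (β,1): −0.02·ln0.02 = 0.0782
  cell (β,2): −0.04·ln0.04 = 0.1288
  cell (β,3): −0.10·ln0.10 = 0.2303
  cell (γ,1): −0.27·ln0.27 = 0.3535
  cell (γ,2): −0.08·ln0.08 = 0.2021
  cell (γ,3): −0.10·ln0.10 = 0.2303
Sum = 1.900 nats.

1.900 nats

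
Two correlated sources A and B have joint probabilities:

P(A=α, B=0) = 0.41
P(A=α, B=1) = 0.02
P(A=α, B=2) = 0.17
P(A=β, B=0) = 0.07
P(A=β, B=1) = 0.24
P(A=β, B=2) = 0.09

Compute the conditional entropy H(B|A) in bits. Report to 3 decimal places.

1.179 bits

Chain rule: H(B|A) = H(A,B) − H(A).
Marginals: p(A) = (0.6000, 0.4000), p(B) = (0.4800, 0.2600, 0.2600).
H(A,B) = 2.1502 bits; H(A) = 0.9710 bits.
H(B|A) = 2.1502 − 0.9710 = 1.179 bits.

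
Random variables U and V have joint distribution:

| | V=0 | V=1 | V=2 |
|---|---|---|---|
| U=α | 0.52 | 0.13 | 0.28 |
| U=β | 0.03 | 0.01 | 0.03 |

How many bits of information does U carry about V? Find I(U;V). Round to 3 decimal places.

Marginals: p(U) = (0.9300, 0.0700), p(V) = (0.5500, 0.1400, 0.3100).
I(U;V) = H(U) + H(V) − H(U,V).
H(U) = 0.3659, H(V) = 1.3953, H(U,V) = 1.7574.
I(U;V) = 0.3659 + 1.3953 − 1.7574 = 0.004 bits.

0.004 bits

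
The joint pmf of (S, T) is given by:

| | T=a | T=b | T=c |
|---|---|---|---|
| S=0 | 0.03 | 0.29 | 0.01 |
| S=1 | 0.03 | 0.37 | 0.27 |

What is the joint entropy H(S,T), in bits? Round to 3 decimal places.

1.929 bits

H(S,T) = −Σ p(x,y)·log₂ p(x,y) over all 6 cells.
  cell (0,a): −0.03·log₂0.03 = 0.1518
  cell (0,b): −0.29·log₂0.29 = 0.5179
  cell (0,c): −0.01·log₂0.01 = 0.0664
  cell (1,a): −0.03·log₂0.03 = 0.1518
  cell (1,b): −0.37·log₂0.37 = 0.5307
  cell (1,c): −0.27·log₂0.27 = 0.5100
Sum = 1.929 bits.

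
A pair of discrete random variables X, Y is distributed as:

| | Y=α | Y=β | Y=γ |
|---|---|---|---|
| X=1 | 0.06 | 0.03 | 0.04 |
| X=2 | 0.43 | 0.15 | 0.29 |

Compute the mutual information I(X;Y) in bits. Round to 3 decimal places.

0.002 bits

Marginals: p(X) = (0.1300, 0.8700), p(Y) = (0.4900, 0.1800, 0.3300).
I(X;Y) = H(X) + H(Y) − H(X,Y).
H(X) = 0.5574, H(Y) = 1.4774, H(X,Y) = 2.0331.
I(X;Y) = 0.5574 + 1.4774 − 2.0331 = 0.002 bits.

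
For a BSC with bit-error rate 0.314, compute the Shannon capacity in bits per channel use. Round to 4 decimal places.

0.1023 bits

Binary symmetric channel: C = 1 − h₂(ε) where h₂ is the binary entropy function.
h₂(0.314) = −0.314·log₂0.314 − 0.686·log₂0.686 = 0.8977.
C = 1 − 0.8977 = 0.1023 bits per channel use.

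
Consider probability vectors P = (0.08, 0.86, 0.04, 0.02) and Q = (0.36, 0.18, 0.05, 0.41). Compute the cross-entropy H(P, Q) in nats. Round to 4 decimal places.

1.6941 nats

H(P,Q) = −Σ p·ln q.
  −0.08·ln(0.36) = 0.08173
  −0.86·ln(0.18) = 1.47473
  −0.04·ln(0.05) = 0.11983
  −0.02·ln(0.41) = 0.01783
H(P,Q) = 1.6941 nats.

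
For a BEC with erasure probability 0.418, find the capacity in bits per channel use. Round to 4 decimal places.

0.5820 bits

Binary erasure channel: capacity C = 1 − ε.
C = 1 − 0.418 = 0.5820 bits per channel use.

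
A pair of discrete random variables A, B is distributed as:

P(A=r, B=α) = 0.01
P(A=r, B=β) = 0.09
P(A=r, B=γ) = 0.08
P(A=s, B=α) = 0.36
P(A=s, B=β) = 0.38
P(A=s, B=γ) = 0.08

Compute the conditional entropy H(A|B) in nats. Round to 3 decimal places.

0.386 nats

Marginals: p(A) = (0.1800, 0.8200), p(B) = (0.3700, 0.4700, 0.1600).
H(A|B) = Σ p(B) · H(A|B=·).
  B=α: p=0.3700, H(A|B=α) = 0.1243
  B=β: p=0.4700, H(A|B=β) = 0.4884
  B=γ: p=0.1600, H(A|B=γ) = 0.6931
Weighted sum = 0.386 nats.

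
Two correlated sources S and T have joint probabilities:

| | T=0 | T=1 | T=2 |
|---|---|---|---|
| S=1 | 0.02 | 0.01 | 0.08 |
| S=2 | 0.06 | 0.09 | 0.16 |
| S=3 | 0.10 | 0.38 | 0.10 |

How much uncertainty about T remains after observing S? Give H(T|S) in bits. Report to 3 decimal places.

1.315 bits

Chain rule: H(T|S) = H(S,T) − H(S).
Marginals: p(S) = (0.1100, 0.3100, 0.5800), p(T) = (0.1800, 0.4800, 0.3400).
H(S,T) = 2.6449 bits; H(S) = 1.3299 bits.
H(T|S) = 2.6449 − 1.3299 = 1.315 bits.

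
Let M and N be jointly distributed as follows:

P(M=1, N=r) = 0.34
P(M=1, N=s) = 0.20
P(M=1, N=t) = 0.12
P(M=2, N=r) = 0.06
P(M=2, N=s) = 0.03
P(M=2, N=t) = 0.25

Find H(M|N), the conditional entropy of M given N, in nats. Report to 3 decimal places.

0.491 nats

Chain rule: H(M|N) = H(M,N) − H(N).
Marginals: p(M) = (0.6600, 0.3400), p(N) = (0.4000, 0.2300, 0.3700).
H(M,N) = 1.5637 nats; H(N) = 1.0724 nats.
H(M|N) = 1.5637 − 1.0724 = 0.491 nats.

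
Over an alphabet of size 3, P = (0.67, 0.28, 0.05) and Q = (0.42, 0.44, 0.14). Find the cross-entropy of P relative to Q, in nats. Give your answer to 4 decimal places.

0.9094 nats

H(P,Q) = −Σ p·ln q.
  −0.67·ln(0.42) = 0.58123
  −0.28·ln(0.44) = 0.22987
  −0.05·ln(0.14) = 0.09831
H(P,Q) = 0.9094 nats.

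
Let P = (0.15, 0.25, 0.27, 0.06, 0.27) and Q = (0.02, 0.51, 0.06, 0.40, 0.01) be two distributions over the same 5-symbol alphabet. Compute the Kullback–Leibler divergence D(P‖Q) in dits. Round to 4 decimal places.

D(P‖Q) = Σ p·log₁₀(p/q).
  0.15·log₁₀(0.15/0.02) = 0.13126
  0.25·log₁₀(0.25/0.51) = -0.07741
  0.27·log₁₀(0.27/0.06) = 0.17637
  0.06·log₁₀(0.06/0.40) = -0.04943
  0.27·log₁₀(0.27/0.01) = 0.38647
D(P‖Q) = 0.5673 dits.

0.5673 dits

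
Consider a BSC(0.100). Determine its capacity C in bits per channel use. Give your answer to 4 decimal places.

0.5310 bits

Binary symmetric channel: C = 1 − h₂(ε) where h₂ is the binary entropy function.
h₂(0.100) = −0.100·log₂0.100 − 0.900·log₂0.900 = 0.4690.
C = 1 − 0.4690 = 0.5310 bits per channel use.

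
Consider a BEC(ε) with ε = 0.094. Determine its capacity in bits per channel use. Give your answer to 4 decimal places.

Binary erasure channel: capacity C = 1 − ε.
C = 1 − 0.094 = 0.9060 bits per channel use.

0.9060 bits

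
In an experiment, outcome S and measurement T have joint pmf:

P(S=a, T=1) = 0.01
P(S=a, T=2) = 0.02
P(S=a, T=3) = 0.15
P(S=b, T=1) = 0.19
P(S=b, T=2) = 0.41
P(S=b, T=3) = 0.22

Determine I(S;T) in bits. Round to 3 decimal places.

Marginals: p(S) = (0.1800, 0.8200), p(T) = (0.2000, 0.4300, 0.3700).
I(S;T) = H(S) + H(T) − H(S,T).
H(S) = 0.6801, H(T) = 1.5187, H(S,T) = 2.0530.
I(S;T) = 0.6801 + 1.5187 − 2.0530 = 0.146 bits.

0.146 bits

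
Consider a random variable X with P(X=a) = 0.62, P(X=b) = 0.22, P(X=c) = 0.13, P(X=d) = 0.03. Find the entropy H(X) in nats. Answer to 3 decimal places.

H(X) = −Σ p·ln p.
  −(0.62)·ln(0.62) = 0.2964
  −(0.22)·ln(0.22) = 0.3331
  −(0.13)·ln(0.13) = 0.2652
  −(0.03)·ln(0.03) = 0.1052
Sum: 0.2964 + 0.3331 + 0.2652 + 0.1052 = 1.000 nats.

1.000 nats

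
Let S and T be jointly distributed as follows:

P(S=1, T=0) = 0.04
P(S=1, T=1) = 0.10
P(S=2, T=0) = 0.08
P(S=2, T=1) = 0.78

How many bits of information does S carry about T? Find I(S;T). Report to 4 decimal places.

Marginals: p(S) = (0.1400, 0.8600), p(T) = (0.1200, 0.8800).
I(S;T) = Σ p(x,y)·log₂[p(x,y)/(p(x)p(y))].
  (1,0): 0.04·log₂(2.3810) = 0.05006
  (1,1): 0.10·log₂(0.8117) = -0.03010
  (2,0): 0.08·log₂(0.7752) = -0.02939
  (2,1): 0.78·log₂(1.0307) = 0.03398
Sum = 0.0246 bits.

0.0246 bits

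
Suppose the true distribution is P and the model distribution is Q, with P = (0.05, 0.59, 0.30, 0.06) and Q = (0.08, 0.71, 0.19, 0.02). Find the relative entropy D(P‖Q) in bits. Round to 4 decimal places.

0.1013 bits

D(P‖Q) = Σ p·log₂(p/q).
  0.05·log₂(0.05/0.08) = -0.03390
  0.59·log₂(0.59/0.71) = -0.15759
  0.30·log₂(0.30/0.19) = 0.19769
  0.06·log₂(0.06/0.02) = 0.09510
D(P‖Q) = 0.1013 bits.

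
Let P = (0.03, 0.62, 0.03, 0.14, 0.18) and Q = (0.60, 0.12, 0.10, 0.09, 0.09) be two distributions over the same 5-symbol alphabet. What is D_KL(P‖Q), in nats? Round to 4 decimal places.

D(P‖Q) = Σ p·ln(p/q).
  0.03·ln(0.03/0.60) = -0.08987
  0.62·ln(0.62/0.12) = 1.01818
  0.03·ln(0.03/0.10) = -0.03612
  0.14·ln(0.14/0.09) = 0.06186
  0.18·ln(0.18/0.09) = 0.12477
D(P‖Q) = 1.0788 nats.

1.0788 nats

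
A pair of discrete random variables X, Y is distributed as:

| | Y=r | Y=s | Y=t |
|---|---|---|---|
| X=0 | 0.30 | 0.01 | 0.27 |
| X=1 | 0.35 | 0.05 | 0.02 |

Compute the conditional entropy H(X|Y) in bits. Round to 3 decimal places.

0.791 bits

Chain rule: H(X|Y) = H(X,Y) − H(Y).
Marginals: p(X) = (0.5800, 0.4200), p(Y) = (0.6500, 0.0600, 0.2900).
H(X,Y) = 1.9566 bits; H(Y) = 1.1654 bits.
H(X|Y) = 1.9566 − 1.1654 = 0.791 bits.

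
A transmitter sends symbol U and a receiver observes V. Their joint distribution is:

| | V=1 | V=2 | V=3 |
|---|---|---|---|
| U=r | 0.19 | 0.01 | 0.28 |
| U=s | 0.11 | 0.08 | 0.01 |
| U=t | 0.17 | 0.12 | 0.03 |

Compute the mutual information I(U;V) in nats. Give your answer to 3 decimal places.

Marginals: p(U) = (0.4800, 0.2000, 0.3200), p(V) = (0.4700, 0.2100, 0.3200).
I(U;V) = H(U) + H(V) − H(U,V).
H(U) = 1.0388, H(V) = 1.0472, H(U,V) = 1.8698.
I(U;V) = 1.0388 + 1.0472 − 1.8698 = 0.216 nats.

0.216 nats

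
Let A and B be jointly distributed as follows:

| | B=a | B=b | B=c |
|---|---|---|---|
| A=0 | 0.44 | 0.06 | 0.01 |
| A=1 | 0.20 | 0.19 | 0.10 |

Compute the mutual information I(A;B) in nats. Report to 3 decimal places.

0.124 nats

Marginals: p(A) = (0.5100, 0.4900), p(B) = (0.6400, 0.2500, 0.1100).
I(A;B) = H(A) + H(B) − H(A,B).
H(A) = 0.6929, H(B) = 0.8750, H(A,B) = 1.4438.
I(A;B) = 0.6929 + 0.8750 − 1.4438 = 0.124 nats.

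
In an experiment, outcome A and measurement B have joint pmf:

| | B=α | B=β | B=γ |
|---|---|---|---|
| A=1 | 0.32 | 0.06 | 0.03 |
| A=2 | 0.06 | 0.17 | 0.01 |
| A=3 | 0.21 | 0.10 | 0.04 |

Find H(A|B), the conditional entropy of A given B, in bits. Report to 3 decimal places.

1.388 bits

Chain rule: H(A|B) = H(A,B) − H(B).
Marginals: p(A) = (0.4100, 0.2400, 0.3500), p(B) = (0.5900, 0.3300, 0.0800).
H(A,B) = 2.6567 bits; H(B) = 1.2684 bits.
H(A|B) = 2.6567 − 1.2684 = 1.388 bits.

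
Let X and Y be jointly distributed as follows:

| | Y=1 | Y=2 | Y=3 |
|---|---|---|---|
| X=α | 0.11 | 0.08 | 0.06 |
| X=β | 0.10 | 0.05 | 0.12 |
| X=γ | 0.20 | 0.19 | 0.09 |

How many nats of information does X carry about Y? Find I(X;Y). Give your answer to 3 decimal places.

Marginals: p(X) = (0.2500, 0.2700, 0.4800), p(Y) = (0.4100, 0.3200, 0.2700).
I(X;Y) = H(X) + H(Y) − H(X,Y).
H(X) = 1.0524, H(Y) = 1.0837, H(X,Y) = 2.1023.
I(X;Y) = 1.0524 + 1.0837 − 2.1023 = 0.034 nats.

0.034 nats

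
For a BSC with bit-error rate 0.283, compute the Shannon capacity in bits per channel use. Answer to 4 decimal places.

Binary symmetric channel: C = 1 − h₂(ε) where h₂ is the binary entropy function.
h₂(0.283) = −0.283·log₂0.283 − 0.717·log₂0.717 = 0.8595.
C = 1 − 0.8595 = 0.1405 bits per channel use.

0.1405 bits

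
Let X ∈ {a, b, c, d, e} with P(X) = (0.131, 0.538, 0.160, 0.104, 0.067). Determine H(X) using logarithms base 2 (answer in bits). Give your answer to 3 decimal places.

H(X) = −Σ p·log₂ p.
  −(0.131)·log₂(0.131) = 0.3841
  −(0.538)·log₂(0.538) = 0.4811
  −(0.160)·log₂(0.160) = 0.4230
  −(0.104)·log₂(0.104) = 0.3396
  −(0.067)·log₂(0.067) = 0.2613
Sum: 0.3841 + 0.4811 + 0.4230 + 0.3396 + 0.2613 = 1.889 bits.

1.889 bits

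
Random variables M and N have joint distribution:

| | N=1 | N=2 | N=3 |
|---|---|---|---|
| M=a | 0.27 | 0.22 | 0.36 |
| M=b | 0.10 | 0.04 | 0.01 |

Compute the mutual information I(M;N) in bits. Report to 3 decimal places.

0.071 bits

Marginals: p(M) = (0.8500, 0.1500), p(N) = (0.3700, 0.2600, 0.3700).
I(M;N) = H(M) + H(N) − H(M,N).
H(M) = 0.6098, H(N) = 1.5667, H(M,N) = 2.1056.
I(M;N) = 0.6098 + 1.5667 − 2.1056 = 0.071 bits.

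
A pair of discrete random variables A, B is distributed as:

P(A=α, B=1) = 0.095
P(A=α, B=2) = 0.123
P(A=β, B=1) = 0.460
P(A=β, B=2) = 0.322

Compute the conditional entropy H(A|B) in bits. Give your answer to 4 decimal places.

0.7450 bits

Marginals: p(A) = (0.2180, 0.7820), p(B) = (0.5550, 0.4450).
H(A|B) = Σ p(B) · H(A|B=·).
  B=1: p=0.5550, H(A|B=1) = 0.6604
  B=2: p=0.4450, H(A|B=2) = 0.8505
Weighted sum = 0.7450 bits.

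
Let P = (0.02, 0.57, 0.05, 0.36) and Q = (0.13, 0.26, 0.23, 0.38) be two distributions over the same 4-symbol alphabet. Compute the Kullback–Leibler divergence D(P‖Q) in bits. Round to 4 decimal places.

D(P‖Q) = Σ p·log₂(p/q).
  0.02·log₂(0.02/0.13) = -0.05401
  0.57·log₂(0.57/0.26) = 0.64550
  0.05·log₂(0.05/0.23) = -0.11008
  0.36·log₂(0.36/0.38) = -0.02808
D(P‖Q) = 0.4533 bits.

0.4533 bits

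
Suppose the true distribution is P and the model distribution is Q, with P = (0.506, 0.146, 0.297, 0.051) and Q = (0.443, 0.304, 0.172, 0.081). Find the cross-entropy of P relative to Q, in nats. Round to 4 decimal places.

H(P,Q) = −Σ p·ln q.
  −0.506·ln(0.443) = 0.41198
  −0.146·ln(0.304) = 0.17385
  −0.297·ln(0.172) = 0.52280
  −0.051·ln(0.081) = 0.12818
H(P,Q) = 1.2368 nats.

1.2368 nats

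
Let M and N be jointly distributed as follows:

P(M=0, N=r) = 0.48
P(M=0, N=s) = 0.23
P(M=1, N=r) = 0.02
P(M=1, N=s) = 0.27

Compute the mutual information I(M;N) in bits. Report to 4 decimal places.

Marginals: p(M) = (0.7100, 0.2900), p(N) = (0.5000, 0.5000).
I(M;N) = H(M) + H(N) − H(M,N).
H(M) = 0.8687, H(N) = 1.0000, H(M,N) = 1.6188.
I(M;N) = 0.8687 + 1.0000 − 1.6188 = 0.2499 bits.

0.2499 bits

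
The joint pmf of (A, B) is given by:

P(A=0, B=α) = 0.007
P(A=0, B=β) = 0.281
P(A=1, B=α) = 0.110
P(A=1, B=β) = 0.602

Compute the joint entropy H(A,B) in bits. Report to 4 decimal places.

1.3558 bits

H(A,B) = −Σ p(x,y)·log₂ p(x,y) over all 4 cells.
  cell (0,α): −0.007·log₂0.007 = 0.05011
  cell (0,β): −0.281·log₂0.281 = 0.51461
  cell (1,α): −0.110·log₂0.110 = 0.35029
  cell (1,β): −0.602·log₂0.602 = 0.44076
Sum = 1.3558 bits.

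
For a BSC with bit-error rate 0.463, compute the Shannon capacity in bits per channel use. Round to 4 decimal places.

Binary symmetric channel: C = 1 − h₂(ε) where h₂ is the binary entropy function.
h₂(0.463) = −0.463·log₂0.463 − 0.537·log₂0.537 = 0.9960.
C = 1 − 0.9960 = 0.0040 bits per channel use.

0.0040 bits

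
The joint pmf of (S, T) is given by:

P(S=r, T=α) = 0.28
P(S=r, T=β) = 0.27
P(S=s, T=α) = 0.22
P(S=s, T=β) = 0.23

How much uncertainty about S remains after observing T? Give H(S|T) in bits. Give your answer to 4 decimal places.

0.9925 bits

Marginals: p(S) = (0.5500, 0.4500), p(T) = (0.5000, 0.5000).
H(S|T) = Σ p(T) · H(S|T=·).
  T=α: p=0.5000, H(S|T=α) = 0.9896
  T=β: p=0.5000, H(S|T=β) = 0.9954
Weighted sum = 0.9925 bits.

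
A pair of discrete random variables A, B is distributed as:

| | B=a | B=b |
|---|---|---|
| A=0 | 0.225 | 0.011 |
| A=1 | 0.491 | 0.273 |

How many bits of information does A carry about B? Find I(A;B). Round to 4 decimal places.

0.0782 bits

Marginals: p(A) = (0.2360, 0.7640), p(B) = (0.7160, 0.2840).
I(A;B) = Σ p(x,y)·log₂[p(x,y)/(p(x)p(y))].
  (0,a): 0.225·log₂(1.3316) = 0.09295
  (0,b): 0.011·log₂(0.1641) = -0.02868
  (1,a): 0.491·log₂(0.8976) = -0.07654
  (1,b): 0.273·log₂(1.2582) = 0.09046
Sum = 0.0782 bits.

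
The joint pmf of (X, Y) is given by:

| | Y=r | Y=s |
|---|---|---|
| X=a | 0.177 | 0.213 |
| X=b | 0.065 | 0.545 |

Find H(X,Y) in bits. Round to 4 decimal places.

1.6510 bits

H(X,Y) = −Σ p(x,y)·log₂ p(x,y) over all 4 cells.
  cell (a,r): −0.177·log₂0.177 = 0.44218
  cell (a,s): −0.213·log₂0.213 = 0.47522
  cell (b,r): −0.065·log₂0.065 = 0.25632
  cell (b,s): −0.545·log₂0.545 = 0.47724
Sum = 1.6510 bits.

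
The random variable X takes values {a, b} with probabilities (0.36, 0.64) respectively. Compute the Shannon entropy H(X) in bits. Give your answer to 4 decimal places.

0.9427 bits

H(X) = −Σ p·log₂ p.
  −(0.36)·log₂(0.36) = 0.53062
  −(0.64)·log₂(0.64) = 0.41207
Sum: 0.53062 + 0.41207 = 0.9427 bits.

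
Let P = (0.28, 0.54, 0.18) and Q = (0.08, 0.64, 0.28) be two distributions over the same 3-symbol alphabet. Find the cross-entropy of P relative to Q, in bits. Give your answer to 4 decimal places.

1.6985 bits

H(P,Q) = −Σ p·log₂ q.
  −0.28·log₂(0.08) = 1.02028
  −0.54·log₂(0.64) = 0.34768
  −0.18·log₂(0.28) = 0.33057
H(P,Q) = 1.6985 bits.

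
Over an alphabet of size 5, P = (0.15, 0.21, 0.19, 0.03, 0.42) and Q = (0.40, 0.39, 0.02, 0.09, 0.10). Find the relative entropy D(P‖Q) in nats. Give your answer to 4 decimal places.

D(P‖Q) = Σ p·ln(p/q).
  0.15·ln(0.15/0.40) = -0.14712
  0.21·ln(0.21/0.39) = -0.13000
  0.19·ln(0.19/0.02) = 0.42775
  0.03·ln(0.03/0.09) = -0.03296
  0.42·ln(0.42/0.10) = 0.60274
D(P‖Q) = 0.7204 nats.

0.7204 nats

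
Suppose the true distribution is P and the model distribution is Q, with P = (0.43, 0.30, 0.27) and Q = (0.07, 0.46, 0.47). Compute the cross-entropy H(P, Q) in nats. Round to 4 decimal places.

1.5803 nats

H(P,Q) = −Σ p·ln q.
  −0.43·ln(0.07) = 1.14348
  −0.30·ln(0.46) = 0.23296
  −0.27·ln(0.47) = 0.20386
H(P,Q) = 1.5803 nats.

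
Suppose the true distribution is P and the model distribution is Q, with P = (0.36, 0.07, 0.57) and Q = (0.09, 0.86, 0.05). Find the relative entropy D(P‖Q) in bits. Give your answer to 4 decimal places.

D(P‖Q) = Σ p·log₂(p/q).
  0.36·log₂(0.36/0.09) = 0.72000
  0.07·log₂(0.07/0.86) = -0.25332
  0.57·log₂(0.57/0.05) = 2.00125
D(P‖Q) = 2.4679 bits.

2.4679 bits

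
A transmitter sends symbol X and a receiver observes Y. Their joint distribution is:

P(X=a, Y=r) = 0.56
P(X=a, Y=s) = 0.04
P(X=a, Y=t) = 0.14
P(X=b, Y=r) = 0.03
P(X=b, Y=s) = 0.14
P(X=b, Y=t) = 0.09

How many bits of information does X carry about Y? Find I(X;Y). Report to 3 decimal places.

0.296 bits

Marginals: p(X) = (0.7400, 0.2600), p(Y) = (0.5900, 0.1800, 0.2300).
I(X;Y) = H(X) + H(Y) − H(X,Y).
H(X) = 0.8267, H(Y) = 1.3821, H(X,Y) = 1.9128.
I(X;Y) = 0.8267 + 1.3821 − 1.9128 = 0.296 bits.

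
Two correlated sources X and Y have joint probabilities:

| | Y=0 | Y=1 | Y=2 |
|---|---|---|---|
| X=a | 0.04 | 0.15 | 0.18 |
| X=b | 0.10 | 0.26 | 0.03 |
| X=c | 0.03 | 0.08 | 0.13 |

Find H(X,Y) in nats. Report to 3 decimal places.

1.980 nats

H(X,Y) = −Σ p(x,y)·ln p(x,y) over all 9 cells.
  cell (a,0): −0.04·ln0.04 = 0.1288
  cell (a,1): −0.15·ln0.15 = 0.2846
  cell (a,2): −0.18·ln0.18 = 0.3087
  cell (b,0): −0.10·ln0.10 = 0.2303
  cell (b,1): −0.26·ln0.26 = 0.3502
  cell (b,2): −0.03·ln0.03 = 0.1052
  cell (c,0): −0.03·ln0.03 = 0.1052
  cell (c,1): −0.08·ln0.08 = 0.2021
  cell (c,2): −0.13·ln0.13 = 0.2652
Sum = 1.980 nats.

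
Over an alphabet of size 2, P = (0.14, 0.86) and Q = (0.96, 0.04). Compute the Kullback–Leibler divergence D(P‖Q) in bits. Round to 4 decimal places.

3.4177 bits

D(P‖Q) = Σ p·log₂(p/q).
  0.14·log₂(0.14/0.96) = -0.38887
  0.86·log₂(0.86/0.04) = 3.80659
D(P‖Q) = 3.4177 bits.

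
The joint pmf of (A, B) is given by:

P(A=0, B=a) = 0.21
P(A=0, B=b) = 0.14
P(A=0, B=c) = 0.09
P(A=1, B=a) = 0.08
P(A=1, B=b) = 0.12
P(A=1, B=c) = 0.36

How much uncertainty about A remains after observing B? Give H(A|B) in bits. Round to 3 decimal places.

0.830 bits

Marginals: p(A) = (0.4400, 0.5600), p(B) = (0.2900, 0.2600, 0.4500).
H(A|B) = Σ p(B) · H(A|B=·).
  B=a: p=0.2900, H(A|B=a) = 0.8498
  B=b: p=0.2600, H(A|B=b) = 0.9957
  B=c: p=0.4500, H(A|B=c) = 0.7219
Weighted sum = 0.830 bits.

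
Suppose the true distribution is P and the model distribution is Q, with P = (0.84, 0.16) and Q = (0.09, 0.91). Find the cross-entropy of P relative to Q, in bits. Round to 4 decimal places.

2.9399 bits

H(P,Q) = −Σ p·log₂ q.
  −0.84·log₂(0.09) = 2.91810
  −0.16·log₂(0.91) = 0.02177
H(P,Q) = 2.9399 bits.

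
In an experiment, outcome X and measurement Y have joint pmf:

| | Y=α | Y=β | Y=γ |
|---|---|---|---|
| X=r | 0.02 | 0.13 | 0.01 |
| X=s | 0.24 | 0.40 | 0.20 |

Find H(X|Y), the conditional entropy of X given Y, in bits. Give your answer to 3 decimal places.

Marginals: p(X) = (0.1600, 0.8400), p(Y) = (0.2600, 0.5300, 0.2100).
H(X|Y) = Σ p(Y) · H(X|Y=·).
  Y=α: p=0.2600, H(X|Y=α) = 0.3912
  Y=β: p=0.5300, H(X|Y=β) = 0.8037
  Y=γ: p=0.2100, H(X|Y=γ) = 0.2762
Weighted sum = 0.586 bits.

0.586 bits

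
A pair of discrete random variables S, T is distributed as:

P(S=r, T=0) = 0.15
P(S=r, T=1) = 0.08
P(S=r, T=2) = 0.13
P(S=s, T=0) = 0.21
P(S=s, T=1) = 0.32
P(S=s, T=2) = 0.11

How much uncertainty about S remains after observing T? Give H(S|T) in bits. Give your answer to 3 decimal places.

Chain rule: H(S|T) = H(S,T) − H(T).
Marginals: p(S) = (0.3600, 0.6400), p(T) = (0.3600, 0.4000, 0.2400).
H(S,T) = 2.4338 bits; H(T) = 1.5535 bits.
H(S|T) = 2.4338 − 1.5535 = 0.880 bits.

0.880 bits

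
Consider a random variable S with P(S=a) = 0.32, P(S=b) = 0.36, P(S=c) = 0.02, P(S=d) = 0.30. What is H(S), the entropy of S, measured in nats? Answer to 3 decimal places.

1.172 nats

H(S) = −Σ p·ln p.
  −(0.32)·ln(0.32) = 0.3646
  −(0.36)·ln(0.36) = 0.3678
  −(0.02)·ln(0.02) = 0.0782
  −(0.30)·ln(0.30) = 0.3612
Sum: 0.3646 + 0.3678 + 0.0782 + 0.3612 = 1.172 nats.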